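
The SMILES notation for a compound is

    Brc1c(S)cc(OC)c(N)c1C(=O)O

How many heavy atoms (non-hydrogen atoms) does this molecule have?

14

Every atom symbol written in the SMILES (organic subset) is one heavy atom; implicit H are not written.
Heavy atoms by element → Br:1, C:8, N:1, O:3, S:1.
Total: 14.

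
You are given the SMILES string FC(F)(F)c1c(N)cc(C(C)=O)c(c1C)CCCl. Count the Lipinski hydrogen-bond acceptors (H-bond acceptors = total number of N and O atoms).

2

N atoms: 1; O atoms: 1.
Lipinski HBA = 1 + 1 = 2.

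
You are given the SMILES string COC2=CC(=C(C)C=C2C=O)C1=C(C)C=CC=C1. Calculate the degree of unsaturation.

9

Degree of unsaturation = (number of rings) + (number of π bonds).
Ring closures in the SMILES: 2.
π bonds: 7 double bonds (each 1 DoU) → 7 DoU from unsaturation.
Total DoU = 2 + 7 = 9.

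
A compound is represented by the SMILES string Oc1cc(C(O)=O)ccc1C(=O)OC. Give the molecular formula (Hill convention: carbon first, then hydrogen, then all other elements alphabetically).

C9H8O5

Walk through each heavy atom and fill implicit hydrogens from standard valence (C 4, N 3, O 2, S 2, halogen 1); for lowercase aromatic atoms, an aromatic c carries 1 H when it has two neighbours and 0 H with three, and aromatic n carries 0 H:
  atom 1: O, bond orders sum to 1 (valence 2) → 1 H
  atom 2: aromatic c, 3 neighbours → 0 H
  atom 3: aromatic c, 2 neighbours → 1 H
  atom 4: aromatic c, 3 neighbours → 0 H
  atom 5: C, bond orders sum to 4 (valence 4) → 0 H
  atom 6: O, bond orders sum to 1 (valence 2) → 1 H
  atom 7: O, bond orders sum to 2 (valence 2) → 0 H
  atom 8: aromatic c, 2 neighbours → 1 H
  atom 9: aromatic c, 2 neighbours → 1 H
  atom 10: aromatic c, 3 neighbours → 0 H
  atom 11: C, bond orders sum to 4 (valence 4) → 0 H
  atom 12: O, bond orders sum to 2 (valence 2) → 0 H
  atom 13: O, bond orders sum to 2 (valence 2) → 0 H
  atom 14: C, bond orders sum to 1 (valence 4) → 3 H
Totals → C:9, H:8, O:5.
In Hill order: C9H8O5.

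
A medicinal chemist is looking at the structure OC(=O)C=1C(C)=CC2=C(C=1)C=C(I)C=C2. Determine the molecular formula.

Walk through each heavy atom and fill implicit hydrogens from standard valence (C 4, N 3, O 2, S 2, halogen 1):
  atom 1: O, bond orders sum to 1 (valence 2) → 1 H
  atom 2: C, bond orders sum to 4 (valence 4) → 0 H
  atom 3: O, bond orders sum to 2 (valence 2) → 0 H
  atom 4: C, bond orders sum to 4 (valence 4) → 0 H
  atom 5: C, bond orders sum to 4 (valence 4) → 0 H
  atom 6: C, bond orders sum to 1 (valence 4) → 3 H
  atom 7: C, bond orders sum to 3 (valence 4) → 1 H
  atom 8: C, bond orders sum to 4 (valence 4) → 0 H
  atom 9: C, bond orders sum to 4 (valence 4) → 0 H
  atom 10: C, bond orders sum to 3 (valence 4) → 1 H
  atom 11: C, bond orders sum to 3 (valence 4) → 1 H
  atom 12: C, bond orders sum to 4 (valence 4) → 0 H
  atom 13: I (halogen, monovalent) → 0 H
  atom 14: C, bond orders sum to 3 (valence 4) → 1 H
  atom 15: C, bond orders sum to 3 (valence 4) → 1 H
Totals → C:12, H:9, I:1, O:2.

C12H9IO2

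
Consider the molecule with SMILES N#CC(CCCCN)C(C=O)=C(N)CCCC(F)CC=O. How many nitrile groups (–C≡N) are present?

1

The nitrile motif appears at heavy-atom position 2 in the SMILES.
Other groups present: 2 aldehyde, 1 alkene, 2 primary amine.
Nitrile count: 1.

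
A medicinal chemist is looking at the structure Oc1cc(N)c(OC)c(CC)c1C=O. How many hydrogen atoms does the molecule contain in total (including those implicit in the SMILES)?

Walk through each heavy atom and fill implicit hydrogens from standard valence (C 4, N 3, O 2, S 2, halogen 1); for lowercase aromatic atoms, an aromatic c carries 1 H when it has two neighbours and 0 H with three, and aromatic n carries 0 H:
  atom 1: O, bond orders sum to 1 (valence 2) → 1 H
  atom 2: aromatic c, 3 neighbours → 0 H
  atom 3: aromatic c, 2 neighbours → 1 H
  atom 4: aromatic c, 3 neighbours → 0 H
  atom 5: N, bond orders sum to 1 (valence 3) → 2 H
  atom 6: aromatic c, 3 neighbours → 0 H
  atom 7: O, bond orders sum to 2 (valence 2) → 0 H
  atom 8: C, bond orders sum to 1 (valence 4) → 3 H
  atom 9: aromatic c, 3 neighbours → 0 H
  atom 10: C, bond orders sum to 2 (valence 4) → 2 H
  atom 11: C, bond orders sum to 1 (valence 4) → 3 H
  atom 12: aromatic c, 3 neighbours → 0 H
  atom 13: C, bond orders sum to 3 (valence 4) → 1 H
  atom 14: O, bond orders sum to 2 (valence 2) → 0 H
Total hydrogens: 13.

13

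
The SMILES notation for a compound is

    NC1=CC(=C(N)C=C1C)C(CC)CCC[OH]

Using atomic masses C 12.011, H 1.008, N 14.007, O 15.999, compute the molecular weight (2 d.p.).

222.33 g/mol

First, the molecular formula is C13H22N2O (counting implicit H from valence).
  C: 13 × 12.011 = 156.143
  H: 22 × 1.008 = 22.176
  N: 2 × 14.007 = 28.014
  O: 1 × 15.999 = 15.999
Sum: 13×12.011 + 22×1.008 + 2×14.007 + 1×15.999 = 222.332 → 222.33 g/mol.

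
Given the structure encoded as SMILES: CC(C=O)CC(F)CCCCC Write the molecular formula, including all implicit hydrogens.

Walk through each heavy atom and fill implicit hydrogens from standard valence (C 4, N 3, O 2, S 2, halogen 1):
  atom 1: C, bond orders sum to 1 (valence 4) → 3 H
  atom 2: C, bond orders sum to 3 (valence 4) → 1 H
  atom 3: C, bond orders sum to 3 (valence 4) → 1 H
  atom 4: O, bond orders sum to 2 (valence 2) → 0 H
  atom 5: C, bond orders sum to 2 (valence 4) → 2 H
  atom 6: C, bond orders sum to 3 (valence 4) → 1 H
  atom 7: F (halogen, monovalent) → 0 H
  atom 8: C, bond orders sum to 2 (valence 4) → 2 H
  atom 9: C, bond orders sum to 2 (valence 4) → 2 H
  atom 10: C, bond orders sum to 2 (valence 4) → 2 H
  atom 11: C, bond orders sum to 2 (valence 4) → 2 H
  atom 12: C, bond orders sum to 1 (valence 4) → 3 H
Totals → C:10, H:19, F:1, O:1.
In Hill order: C10H19FO.

C10H19FO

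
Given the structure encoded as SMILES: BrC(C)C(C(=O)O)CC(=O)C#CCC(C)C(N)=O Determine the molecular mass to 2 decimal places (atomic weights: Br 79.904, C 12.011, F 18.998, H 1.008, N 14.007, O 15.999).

First, the molecular formula is C12H16BrNO4 (counting implicit H from valence).
  Br: 1 × 79.904 = 79.904
  C: 12 × 12.011 = 144.132
  H: 16 × 1.008 = 16.128
  N: 1 × 14.007 = 14.007
  O: 4 × 15.999 = 63.996
Sum: 1×79.904 + 12×12.011 + 16×1.008 + 1×14.007 + 4×15.999 = 318.167 → 318.17 g/mol.

318.17 g/mol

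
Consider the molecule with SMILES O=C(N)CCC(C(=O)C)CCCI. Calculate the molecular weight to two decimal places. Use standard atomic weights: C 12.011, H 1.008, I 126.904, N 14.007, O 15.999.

First, the molecular formula is C9H16INO2 (counting implicit H from valence).
  C: 9 × 12.011 = 108.099
  H: 16 × 1.008 = 16.128
  I: 1 × 126.904 = 126.904
  N: 1 × 14.007 = 14.007
  O: 2 × 15.999 = 31.998
Sum: 9×12.011 + 16×1.008 + 1×126.904 + 1×14.007 + 2×15.999 = 297.136 → 297.14 g/mol.

297.14 g/mol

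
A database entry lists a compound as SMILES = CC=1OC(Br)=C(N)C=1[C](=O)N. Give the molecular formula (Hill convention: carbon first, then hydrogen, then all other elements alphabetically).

Walk through each heavy atom and fill implicit hydrogens from standard valence (C 4, N 3, O 2, S 2, halogen 1):
  atom 1: C, bond orders sum to 1 (valence 4) → 3 H
  atom 2: C, bond orders sum to 4 (valence 4) → 0 H
  atom 3: O, bond orders sum to 2 (valence 2) → 0 H
  atom 4: C, bond orders sum to 4 (valence 4) → 0 H
  atom 5: Br (halogen, monovalent) → 0 H
  atom 6: C, bond orders sum to 4 (valence 4) → 0 H
  atom 7: N, bond orders sum to 1 (valence 3) → 2 H
  atom 8: C, bond orders sum to 4 (valence 4) → 0 H
  atom 9: C with explicit H count 0
  atom 10: O, bond orders sum to 2 (valence 2) → 0 H
  atom 11: N, bond orders sum to 1 (valence 3) → 2 H
Totals → C:6, H:7, Br:1, N:2, O:2.

C6H7BrN2O2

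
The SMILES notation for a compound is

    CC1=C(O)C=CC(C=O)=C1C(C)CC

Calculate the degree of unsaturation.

Degree of unsaturation = (number of rings) + (number of π bonds).
Ring closures in the SMILES: 1.
π bonds: 4 double bonds (each 1 DoU) → 4 DoU from unsaturation.
Total DoU = 1 + 4 = 5.

5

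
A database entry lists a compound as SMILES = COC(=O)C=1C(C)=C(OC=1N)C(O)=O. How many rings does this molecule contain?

In SMILES, each pair of matching ring-closure digits denotes one ring-closing bond; the number of such bonds equals the number of independent rings.
Ring-closure bonds here: 1.

1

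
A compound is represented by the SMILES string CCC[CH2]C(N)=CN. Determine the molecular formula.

Walk through each heavy atom and fill implicit hydrogens from standard valence (C 4, N 3, O 2, S 2, halogen 1):
  atom 1: C, bond orders sum to 1 (valence 4) → 3 H
  atom 2: C, bond orders sum to 2 (valence 4) → 2 H
  atom 3: C, bond orders sum to 2 (valence 4) → 2 H
  atom 4: C with explicit H count 2
  atom 5: C, bond orders sum to 4 (valence 4) → 0 H
  atom 6: N, bond orders sum to 1 (valence 3) → 2 H
  atom 7: C, bond orders sum to 3 (valence 4) → 1 H
  atom 8: N, bond orders sum to 1 (valence 3) → 2 H
Totals → C:6, H:14, N:2.
In Hill order: C6H14N2.

C6H14N2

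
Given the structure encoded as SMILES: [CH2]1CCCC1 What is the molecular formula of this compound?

Walk through each heavy atom and fill implicit hydrogens from standard valence (C 4, N 3, O 2, S 2, halogen 1):
  atom 1: C with explicit H count 2
  atom 2: C, bond orders sum to 2 (valence 4) → 2 H
  atom 3: C, bond orders sum to 2 (valence 4) → 2 H
  atom 4: C, bond orders sum to 2 (valence 4) → 2 H
  atom 5: C, bond orders sum to 2 (valence 4) → 2 H
Totals → C:5, H:10.

C5H10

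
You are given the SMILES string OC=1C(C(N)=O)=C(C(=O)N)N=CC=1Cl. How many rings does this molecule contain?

1

In SMILES, each pair of matching ring-closure digits denotes one ring-closing bond; the number of such bonds equals the number of independent rings.
Ring-closure bonds here: 1.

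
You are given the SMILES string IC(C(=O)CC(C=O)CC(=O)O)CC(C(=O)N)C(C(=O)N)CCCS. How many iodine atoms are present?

Scan the SMILES for I atoms (remember two-letter symbols like Cl and Br are single atoms).
Iodine count: 1.

1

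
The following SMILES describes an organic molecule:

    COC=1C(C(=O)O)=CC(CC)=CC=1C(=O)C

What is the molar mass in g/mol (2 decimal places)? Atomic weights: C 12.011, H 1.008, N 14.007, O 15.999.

First, the molecular formula is C12H14O4 (counting implicit H from valence).
  C: 12 × 12.011 = 144.132
  H: 14 × 1.008 = 14.112
  O: 4 × 15.999 = 63.996
Sum: 12×12.011 + 14×1.008 + 4×15.999 = 222.240 → 222.24 g/mol.

222.24 g/mol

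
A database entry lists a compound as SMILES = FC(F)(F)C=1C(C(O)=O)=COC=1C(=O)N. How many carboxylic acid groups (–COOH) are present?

The carboxylic acid motif appears at heavy-atom position 7 in the SMILES.
Other groups present: 1 amide.
Carboxylic acid count: 1.

1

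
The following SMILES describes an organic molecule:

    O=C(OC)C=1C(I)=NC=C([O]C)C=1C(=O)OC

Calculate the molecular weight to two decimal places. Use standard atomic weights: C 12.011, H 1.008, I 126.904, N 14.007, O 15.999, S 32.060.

First, the molecular formula is C10H10INO5 (counting implicit H from valence).
  C: 10 × 12.011 = 120.110
  H: 10 × 1.008 = 10.080
  I: 1 × 126.904 = 126.904
  N: 1 × 14.007 = 14.007
  O: 5 × 15.999 = 79.995
Sum: 10×12.011 + 10×1.008 + 1×126.904 + 1×14.007 + 5×15.999 = 351.096 → 351.10 g/mol.

351.10 g/mol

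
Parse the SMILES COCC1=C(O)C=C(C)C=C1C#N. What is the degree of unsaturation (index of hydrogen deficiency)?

6

Molecular formula: C10H11NO2.
DoU = (2C + 2 + N − H − X) / 2, where X is the halogen count and O/S are ignored.
    = (2·10 + 2 + 1 − 11 − 0) / 2 = 12 / 2 = 6.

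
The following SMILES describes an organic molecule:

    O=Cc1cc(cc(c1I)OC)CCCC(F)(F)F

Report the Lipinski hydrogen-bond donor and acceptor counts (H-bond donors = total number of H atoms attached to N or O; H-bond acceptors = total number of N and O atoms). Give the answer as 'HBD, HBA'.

0, 2

Donors: find every N or O and count the H atoms it carries.
  atom 1 (O): bond orders sum to 2 → 0 H
  atom 10 (O): bond orders sum to 2 → 0 H
Lipinski HBD = 0.
Acceptors: N atoms = 0, O atoms = 2 → HBA = 2.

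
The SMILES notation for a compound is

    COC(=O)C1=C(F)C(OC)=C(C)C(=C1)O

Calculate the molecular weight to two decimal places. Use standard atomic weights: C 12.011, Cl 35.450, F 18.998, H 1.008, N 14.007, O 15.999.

First, the molecular formula is C10H11FO4 (counting implicit H from valence).
  C: 10 × 12.011 = 120.110
  F: 1 × 18.998 = 18.998
  H: 11 × 1.008 = 11.088
  O: 4 × 15.999 = 63.996
Sum: 10×12.011 + 1×18.998 + 11×1.008 + 4×15.999 = 214.192 → 214.19 g/mol.

214.19 g/mol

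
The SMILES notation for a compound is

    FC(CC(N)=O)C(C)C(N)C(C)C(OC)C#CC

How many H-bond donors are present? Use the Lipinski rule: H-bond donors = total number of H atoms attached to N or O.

4

Donors: find every N or O and count the H atoms it carries.
  atom 5 (N): bond orders sum to 1 → 2 H
  atom 6 (O): bond orders sum to 2 → 0 H
  atom 10 (N): bond orders sum to 1 → 2 H
  atom 14 (O): bond orders sum to 2 → 0 H
Lipinski HBD = 4.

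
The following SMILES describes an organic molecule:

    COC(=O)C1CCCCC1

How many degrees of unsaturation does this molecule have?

Degree of unsaturation = (number of rings) + (number of π bonds).
Ring closures in the SMILES: 1.
π bonds: 1 double bond (each 1 DoU) → 1 DoU from unsaturation.
Total DoU = 1 + 1 = 2.

2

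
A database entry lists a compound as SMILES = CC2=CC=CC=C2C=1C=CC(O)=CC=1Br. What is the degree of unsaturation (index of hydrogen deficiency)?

Molecular formula: C13H11BrO.
DoU = (2C + 2 + N − H − X) / 2, where X is the halogen count and O/S are ignored.
    = (2·13 + 2 + 0 − 11 − 1) / 2 = 16 / 2 = 8.

8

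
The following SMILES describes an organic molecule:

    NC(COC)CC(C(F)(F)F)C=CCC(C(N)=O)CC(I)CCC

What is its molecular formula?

Walk through each heavy atom and fill implicit hydrogens from standard valence (C 4, N 3, O 2, S 2, halogen 1):
  atom 1: N, bond orders sum to 1 (valence 3) → 2 H
  atom 2: C, bond orders sum to 3 (valence 4) → 1 H
  atom 3: C, bond orders sum to 2 (valence 4) → 2 H
  atom 4: O, bond orders sum to 2 (valence 2) → 0 H
  atom 5: C, bond orders sum to 1 (valence 4) → 3 H
  atom 6: C, bond orders sum to 2 (valence 4) → 2 H
  atom 7: C, bond orders sum to 3 (valence 4) → 1 H
  atom 8: C, bond orders sum to 4 (valence 4) → 0 H
  atom 9: F (halogen, monovalent) → 0 H
  atom 10: F (halogen, monovalent) → 0 H
  atom 11: F (halogen, monovalent) → 0 H
  atom 12: C, bond orders sum to 3 (valence 4) → 1 H
  atom 13: C, bond orders sum to 3 (valence 4) → 1 H
  atom 14: C, bond orders sum to 2 (valence 4) → 2 H
  atom 15: C, bond orders sum to 3 (valence 4) → 1 H
  atom 16: C, bond orders sum to 4 (valence 4) → 0 H
  atom 17: N, bond orders sum to 1 (valence 3) → 2 H
  atom 18: O, bond orders sum to 2 (valence 2) → 0 H
  atom 19: C, bond orders sum to 2 (valence 4) → 2 H
  atom 20: C, bond orders sum to 3 (valence 4) → 1 H
  atom 21: I (halogen, monovalent) → 0 H
  atom 22: C, bond orders sum to 2 (valence 4) → 2 H
  atom 23: C, bond orders sum to 2 (valence 4) → 2 H
  atom 24: C, bond orders sum to 1 (valence 4) → 3 H
Totals → C:16, H:28, F:3, I:1, N:2, O:2.

C16H28F3IN2O2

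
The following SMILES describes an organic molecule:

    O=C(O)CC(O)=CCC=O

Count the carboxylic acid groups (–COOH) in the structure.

The carboxylic acid motif appears at heavy-atom position 2 in the SMILES.
Other groups present: 1 aldehyde, 1 alkene, 1 hydroxyl.
Carboxylic acid count: 1.

1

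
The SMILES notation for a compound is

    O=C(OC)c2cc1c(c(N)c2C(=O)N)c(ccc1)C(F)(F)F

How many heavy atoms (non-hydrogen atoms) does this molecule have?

Every atom symbol written in the SMILES (organic subset) is one heavy atom; implicit H are not written.
Heavy atoms by element → C:14, F:3, N:2, O:3.
Total: 22.

22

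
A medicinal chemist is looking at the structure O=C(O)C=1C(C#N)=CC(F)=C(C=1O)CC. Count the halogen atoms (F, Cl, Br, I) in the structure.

1

Halogen atoms appear at heavy-atom position 10 (1×F).
Other groups present: 1 carboxylic acid, 1 hydroxyl, 1 nitrile.
Halogen count: 1.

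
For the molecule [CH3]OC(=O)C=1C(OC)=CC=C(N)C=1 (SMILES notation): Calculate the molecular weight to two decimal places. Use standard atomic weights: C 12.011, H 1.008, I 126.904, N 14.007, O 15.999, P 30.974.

181.19 g/mol

First, the molecular formula is C9H11NO3 (counting implicit H from valence).
  C: 9 × 12.011 = 108.099
  H: 11 × 1.008 = 11.088
  N: 1 × 14.007 = 14.007
  O: 3 × 15.999 = 47.997
Sum: 9×12.011 + 11×1.008 + 1×14.007 + 3×15.999 = 181.191 → 181.19 g/mol.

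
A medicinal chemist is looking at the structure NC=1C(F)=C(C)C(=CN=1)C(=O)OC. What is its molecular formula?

Walk through each heavy atom and fill implicit hydrogens from standard valence (C 4, N 3, O 2, S 2, halogen 1):
  atom 1: N, bond orders sum to 1 (valence 3) → 2 H
  atom 2: C, bond orders sum to 4 (valence 4) → 0 H
  atom 3: C, bond orders sum to 4 (valence 4) → 0 H
  atom 4: F (halogen, monovalent) → 0 H
  atom 5: C, bond orders sum to 4 (valence 4) → 0 H
  atom 6: C, bond orders sum to 1 (valence 4) → 3 H
  atom 7: C, bond orders sum to 4 (valence 4) → 0 H
  atom 8: C, bond orders sum to 3 (valence 4) → 1 H
  atom 9: N, bond orders sum to 3 (valence 3) → 0 H
  atom 10: C, bond orders sum to 4 (valence 4) → 0 H
  atom 11: O, bond orders sum to 2 (valence 2) → 0 H
  atom 12: O, bond orders sum to 2 (valence 2) → 0 H
  atom 13: C, bond orders sum to 1 (valence 4) → 3 H
Totals → C:8, H:9, F:1, N:2, O:2.
In Hill order: C8H9FN2O2.

C8H9FN2O2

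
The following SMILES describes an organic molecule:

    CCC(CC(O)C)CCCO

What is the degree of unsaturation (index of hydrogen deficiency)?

Degree of unsaturation = (number of rings) + (number of π bonds).
Ring closures in the SMILES: 0.
π bonds: none → 0 DoU from unsaturation.
Total DoU = 0 + 0 = 0.

0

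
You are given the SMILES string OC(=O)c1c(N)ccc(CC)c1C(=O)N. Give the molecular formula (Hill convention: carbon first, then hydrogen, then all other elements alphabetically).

C10H12N2O3

Walk through each heavy atom and fill implicit hydrogens from standard valence (C 4, N 3, O 2, S 2, halogen 1); for lowercase aromatic atoms, an aromatic c carries 1 H when it has two neighbours and 0 H with three, and aromatic n carries 0 H:
  atom 1: O, bond orders sum to 1 (valence 2) → 1 H
  atom 2: C, bond orders sum to 4 (valence 4) → 0 H
  atom 3: O, bond orders sum to 2 (valence 2) → 0 H
  atom 4: aromatic c, 3 neighbours → 0 H
  atom 5: aromatic c, 3 neighbours → 0 H
  atom 6: N, bond orders sum to 1 (valence 3) → 2 H
  atom 7: aromatic c, 2 neighbours → 1 H
  atom 8: aromatic c, 2 neighbours → 1 H
  atom 9: aromatic c, 3 neighbours → 0 H
  atom 10: C, bond orders sum to 2 (valence 4) → 2 H
  atom 11: C, bond orders sum to 1 (valence 4) → 3 H
  atom 12: aromatic c, 3 neighbours → 0 H
  atom 13: C, bond orders sum to 4 (valence 4) → 0 H
  atom 14: O, bond orders sum to 2 (valence 2) → 0 H
  atom 15: N, bond orders sum to 1 (valence 3) → 2 H
Totals → C:10, H:12, N:2, O:3.
In Hill order: C10H12N2O3.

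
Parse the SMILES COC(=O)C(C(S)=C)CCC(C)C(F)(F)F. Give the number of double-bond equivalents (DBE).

Molecular formula: C10H15F3O2S.
DoU = (2C + 2 + N − H − X) / 2, where X is the halogen count and O/S are ignored.
    = (2·10 + 2 + 0 − 15 − 3) / 2 = 4 / 2 = 2.

2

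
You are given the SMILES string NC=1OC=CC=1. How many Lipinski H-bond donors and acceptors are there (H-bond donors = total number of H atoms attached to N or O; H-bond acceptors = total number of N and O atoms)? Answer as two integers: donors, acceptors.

2, 2

Donors: find every N or O and count the H atoms it carries.
  atom 1 (N): bond orders sum to 1 → 2 H
  atom 3 (O): bond orders sum to 2 → 0 H
Lipinski HBD = 2.
Acceptors: N atoms = 1, O atoms = 1 → HBA = 2.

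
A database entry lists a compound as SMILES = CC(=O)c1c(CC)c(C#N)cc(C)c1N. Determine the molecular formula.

Walk through each heavy atom and fill implicit hydrogens from standard valence (C 4, N 3, O 2, S 2, halogen 1); for lowercase aromatic atoms, an aromatic c carries 1 H when it has two neighbours and 0 H with three, and aromatic n carries 0 H:
  atom 1: C, bond orders sum to 1 (valence 4) → 3 H
  atom 2: C, bond orders sum to 4 (valence 4) → 0 H
  atom 3: O, bond orders sum to 2 (valence 2) → 0 H
  atom 4: aromatic c, 3 neighbours → 0 H
  atom 5: aromatic c, 3 neighbours → 0 H
  atom 6: C, bond orders sum to 2 (valence 4) → 2 H
  atom 7: C, bond orders sum to 1 (valence 4) → 3 H
  atom 8: aromatic c, 3 neighbours → 0 H
  atom 9: C, bond orders sum to 4 (valence 4) → 0 H
  atom 10: N, bond orders sum to 3 (valence 3) → 0 H
  atom 11: aromatic c, 2 neighbours → 1 H
  atom 12: aromatic c, 3 neighbours → 0 H
  atom 13: C, bond orders sum to 1 (valence 4) → 3 H
  atom 14: aromatic c, 3 neighbours → 0 H
  atom 15: N, bond orders sum to 1 (valence 3) → 2 H
Totals → C:12, H:14, N:2, O:1.
In Hill order: C12H14N2O.

C12H14N2O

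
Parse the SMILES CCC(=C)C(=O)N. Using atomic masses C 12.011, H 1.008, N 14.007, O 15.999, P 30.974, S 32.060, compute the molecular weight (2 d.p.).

99.13 g/mol

First, the molecular formula is C5H9NO (counting implicit H from valence).
  C: 5 × 12.011 = 60.055
  H: 9 × 1.008 = 9.072
  N: 1 × 14.007 = 14.007
  O: 1 × 15.999 = 15.999
Sum: 5×12.011 + 9×1.008 + 1×14.007 + 1×15.999 = 99.133 → 99.13 g/mol.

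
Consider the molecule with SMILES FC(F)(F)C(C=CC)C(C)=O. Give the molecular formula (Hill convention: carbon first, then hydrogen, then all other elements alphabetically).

C7H9F3O

Walk through each heavy atom and fill implicit hydrogens from standard valence (C 4, N 3, O 2, S 2, halogen 1):
  atom 1: F (halogen, monovalent) → 0 H
  atom 2: C, bond orders sum to 4 (valence 4) → 0 H
  atom 3: F (halogen, monovalent) → 0 H
  atom 4: F (halogen, monovalent) → 0 H
  atom 5: C, bond orders sum to 3 (valence 4) → 1 H
  atom 6: C, bond orders sum to 3 (valence 4) → 1 H
  atom 7: C, bond orders sum to 3 (valence 4) → 1 H
  atom 8: C, bond orders sum to 1 (valence 4) → 3 H
  atom 9: C, bond orders sum to 4 (valence 4) → 0 H
  atom 10: C, bond orders sum to 1 (valence 4) → 3 H
  atom 11: O, bond orders sum to 2 (valence 2) → 0 H
Totals → C:7, H:9, F:3, O:1.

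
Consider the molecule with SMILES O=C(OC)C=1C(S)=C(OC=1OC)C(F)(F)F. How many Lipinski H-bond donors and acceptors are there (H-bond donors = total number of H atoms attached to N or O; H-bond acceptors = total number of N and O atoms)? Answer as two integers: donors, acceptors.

Donors: find every N or O and count the H atoms it carries.
  atom 1 (O): bond orders sum to 2 → 0 H
  atom 3 (O): bond orders sum to 2 → 0 H
  atom 9 (O): bond orders sum to 2 → 0 H
  atom 11 (O): bond orders sum to 2 → 0 H
Lipinski HBD = 0.
Acceptors: N atoms = 0, O atoms = 4 → HBA = 4.

0, 4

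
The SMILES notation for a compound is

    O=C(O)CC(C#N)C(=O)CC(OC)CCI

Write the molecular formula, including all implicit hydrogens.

Walk through each heavy atom and fill implicit hydrogens from standard valence (C 4, N 3, O 2, S 2, halogen 1):
  atom 1: O, bond orders sum to 2 (valence 2) → 0 H
  atom 2: C, bond orders sum to 4 (valence 4) → 0 H
  atom 3: O, bond orders sum to 1 (valence 2) → 1 H
  atom 4: C, bond orders sum to 2 (valence 4) → 2 H
  atom 5: C, bond orders sum to 3 (valence 4) → 1 H
  atom 6: C, bond orders sum to 4 (valence 4) → 0 H
  atom 7: N, bond orders sum to 3 (valence 3) → 0 H
  atom 8: C, bond orders sum to 4 (valence 4) → 0 H
  atom 9: O, bond orders sum to 2 (valence 2) → 0 H
  atom 10: C, bond orders sum to 2 (valence 4) → 2 H
  atom 11: C, bond orders sum to 3 (valence 4) → 1 H
  atom 12: O, bond orders sum to 2 (valence 2) → 0 H
  atom 13: C, bond orders sum to 1 (valence 4) → 3 H
  atom 14: C, bond orders sum to 2 (valence 4) → 2 H
  atom 15: C, bond orders sum to 2 (valence 4) → 2 H
  atom 16: I (halogen, monovalent) → 0 H
Totals → C:10, H:14, I:1, N:1, O:4.

C10H14INO4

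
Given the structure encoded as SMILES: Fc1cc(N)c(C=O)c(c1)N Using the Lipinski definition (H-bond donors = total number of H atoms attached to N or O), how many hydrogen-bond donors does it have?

4

Donors: find every N or O and count the H atoms it carries.
  atom 5 (N): bond orders sum to 1 → 2 H
  atom 8 (O): bond orders sum to 2 → 0 H
  atom 11 (N): bond orders sum to 1 → 2 H
Lipinski HBD = 4.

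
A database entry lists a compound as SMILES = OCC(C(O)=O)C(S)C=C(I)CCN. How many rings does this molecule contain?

0

In SMILES, each pair of matching ring-closure digits denotes one ring-closing bond; the number of such bonds equals the number of independent rings.
Ring-closure bonds here: 0.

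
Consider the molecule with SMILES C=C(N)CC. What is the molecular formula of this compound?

Walk through each heavy atom and fill implicit hydrogens from standard valence (C 4, N 3, O 2, S 2, halogen 1):
  atom 1: C, bond orders sum to 2 (valence 4) → 2 H
  atom 2: C, bond orders sum to 4 (valence 4) → 0 H
  atom 3: N, bond orders sum to 1 (valence 3) → 2 H
  atom 4: C, bond orders sum to 2 (valence 4) → 2 H
  atom 5: C, bond orders sum to 1 (valence 4) → 3 H
Totals → C:4, H:9, N:1.
In Hill order: C4H9N.

C4H9N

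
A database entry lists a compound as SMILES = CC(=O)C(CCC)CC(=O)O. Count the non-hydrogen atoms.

Every atom symbol written in the SMILES (organic subset) is one heavy atom; implicit H are not written.
Heavy atoms by element → C:8, O:3.
Total: 11.

11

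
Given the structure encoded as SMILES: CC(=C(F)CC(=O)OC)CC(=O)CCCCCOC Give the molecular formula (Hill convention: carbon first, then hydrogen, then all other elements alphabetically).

Walk through each heavy atom and fill implicit hydrogens from standard valence (C 4, N 3, O 2, S 2, halogen 1):
  atom 1: C, bond orders sum to 1 (valence 4) → 3 H
  atom 2: C, bond orders sum to 4 (valence 4) → 0 H
  atom 3: C, bond orders sum to 4 (valence 4) → 0 H
  atom 4: F (halogen, monovalent) → 0 H
  atom 5: C, bond orders sum to 2 (valence 4) → 2 H
  atom 6: C, bond orders sum to 4 (valence 4) → 0 H
  atom 7: O, bond orders sum to 2 (valence 2) → 0 H
  atom 8: O, bond orders sum to 2 (valence 2) → 0 H
  atom 9: C, bond orders sum to 1 (valence 4) → 3 H
  atom 10: C, bond orders sum to 2 (valence 4) → 2 H
  atom 11: C, bond orders sum to 4 (valence 4) → 0 H
  atom 12: O, bond orders sum to 2 (valence 2) → 0 H
  atom 13: C, bond orders sum to 2 (valence 4) → 2 H
  atom 14: C, bond orders sum to 2 (valence 4) → 2 H
  atom 15: C, bond orders sum to 2 (valence 4) → 2 H
  atom 16: C, bond orders sum to 2 (valence 4) → 2 H
  atom 17: C, bond orders sum to 2 (valence 4) → 2 H
  atom 18: O, bond orders sum to 2 (valence 2) → 0 H
  atom 19: C, bond orders sum to 1 (valence 4) → 3 H
Totals → C:14, H:23, F:1, O:4.
In Hill order: C14H23FO4.

C14H23FO4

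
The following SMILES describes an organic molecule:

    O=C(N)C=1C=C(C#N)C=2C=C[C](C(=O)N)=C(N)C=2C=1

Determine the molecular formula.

C13H10N4O2

Walk through each heavy atom and fill implicit hydrogens from standard valence (C 4, N 3, O 2, S 2, halogen 1):
  atom 1: O, bond orders sum to 2 (valence 2) → 0 H
  atom 2: C, bond orders sum to 4 (valence 4) → 0 H
  atom 3: N, bond orders sum to 1 (valence 3) → 2 H
  atom 4: C, bond orders sum to 4 (valence 4) → 0 H
  atom 5: C, bond orders sum to 3 (valence 4) → 1 H
  atom 6: C, bond orders sum to 4 (valence 4) → 0 H
  atom 7: C, bond orders sum to 4 (valence 4) → 0 H
  atom 8: N, bond orders sum to 3 (valence 3) → 0 H
  atom 9: C, bond orders sum to 4 (valence 4) → 0 H
  atom 10: C, bond orders sum to 3 (valence 4) → 1 H
  atom 11: C, bond orders sum to 3 (valence 4) → 1 H
  atom 12: C with explicit H count 0
  atom 13: C, bond orders sum to 4 (valence 4) → 0 H
  atom 14: O, bond orders sum to 2 (valence 2) → 0 H
  atom 15: N, bond orders sum to 1 (valence 3) → 2 H
  atom 16: C, bond orders sum to 4 (valence 4) → 0 H
  atom 17: N, bond orders sum to 1 (valence 3) → 2 H
  atom 18: C, bond orders sum to 4 (valence 4) → 0 H
  atom 19: C, bond orders sum to 3 (valence 4) → 1 H
Totals → C:13, H:10, N:4, O:2.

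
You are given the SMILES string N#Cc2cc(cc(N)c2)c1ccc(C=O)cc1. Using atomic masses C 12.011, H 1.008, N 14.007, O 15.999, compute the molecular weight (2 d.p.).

222.25 g/mol

First, the molecular formula is C14H10N2O (counting implicit H from valence).
  C: 14 × 12.011 = 168.154
  H: 10 × 1.008 = 10.080
  N: 2 × 14.007 = 28.014
  O: 1 × 15.999 = 15.999
Sum: 14×12.011 + 10×1.008 + 2×14.007 + 1×15.999 = 222.247 → 222.25 g/mol.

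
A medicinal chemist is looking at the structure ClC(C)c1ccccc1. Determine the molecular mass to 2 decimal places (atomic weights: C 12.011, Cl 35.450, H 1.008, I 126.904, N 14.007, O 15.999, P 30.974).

140.61 g/mol

First, the molecular formula is C8H9Cl (counting implicit H from valence).
  C: 8 × 12.011 = 96.088
  Cl: 1 × 35.450 = 35.450
  H: 9 × 1.008 = 9.072
Sum: 8×12.011 + 1×35.450 + 9×1.008 = 140.610 → 140.61 g/mol.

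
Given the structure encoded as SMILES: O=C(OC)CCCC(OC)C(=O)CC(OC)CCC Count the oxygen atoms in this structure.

Scan the SMILES for O atoms (remember two-letter symbols like Cl and Br are single atoms).
Oxygen count: 5.

5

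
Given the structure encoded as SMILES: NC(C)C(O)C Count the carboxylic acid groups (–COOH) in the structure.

0

Scan the SMILES for the carboxylic acid motif — none present.
Groups that are present: 1 hydroxyl, 1 primary amine.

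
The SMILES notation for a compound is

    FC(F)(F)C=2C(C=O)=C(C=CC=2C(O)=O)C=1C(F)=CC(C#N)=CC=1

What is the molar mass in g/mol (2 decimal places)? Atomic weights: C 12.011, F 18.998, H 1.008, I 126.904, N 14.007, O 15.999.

First, the molecular formula is C16H7F4NO3 (counting implicit H from valence).
  C: 16 × 12.011 = 192.176
  F: 4 × 18.998 = 75.992
  H: 7 × 1.008 = 7.056
  N: 1 × 14.007 = 14.007
  O: 3 × 15.999 = 47.997
Sum: 16×12.011 + 4×18.998 + 7×1.008 + 1×14.007 + 3×15.999 = 337.228 → 337.23 g/mol.

337.23 g/mol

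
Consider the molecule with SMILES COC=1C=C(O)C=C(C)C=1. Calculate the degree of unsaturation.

4

Molecular formula: C8H10O2.
DoU = (2C + 2 + N − H − X) / 2, where X is the halogen count and O/S are ignored.
    = (2·8 + 2 + 0 − 10 − 0) / 2 = 8 / 2 = 4.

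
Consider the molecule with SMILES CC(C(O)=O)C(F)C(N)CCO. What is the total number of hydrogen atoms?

14

Walk through each heavy atom and fill implicit hydrogens from standard valence (C 4, N 3, O 2, S 2, halogen 1):
  atom 1: C, bond orders sum to 1 (valence 4) → 3 H
  atom 2: C, bond orders sum to 3 (valence 4) → 1 H
  atom 3: C, bond orders sum to 4 (valence 4) → 0 H
  atom 4: O, bond orders sum to 1 (valence 2) → 1 H
  atom 5: O, bond orders sum to 2 (valence 2) → 0 H
  atom 6: C, bond orders sum to 3 (valence 4) → 1 H
  atom 7: F (halogen, monovalent) → 0 H
  atom 8: C, bond orders sum to 3 (valence 4) → 1 H
  atom 9: N, bond orders sum to 1 (valence 3) → 2 H
  atom 10: C, bond orders sum to 2 (valence 4) → 2 H
  atom 11: C, bond orders sum to 2 (valence 4) → 2 H
  atom 12: O, bond orders sum to 1 (valence 2) → 1 H
Total hydrogens: 14.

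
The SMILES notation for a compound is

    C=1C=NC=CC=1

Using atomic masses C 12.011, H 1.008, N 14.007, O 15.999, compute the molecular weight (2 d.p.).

79.10 g/mol

First, the molecular formula is C5H5N (counting implicit H from valence).
  C: 5 × 12.011 = 60.055
  H: 5 × 1.008 = 5.040
  N: 1 × 14.007 = 14.007
Sum: 5×12.011 + 5×1.008 + 1×14.007 = 79.102 → 79.10 g/mol.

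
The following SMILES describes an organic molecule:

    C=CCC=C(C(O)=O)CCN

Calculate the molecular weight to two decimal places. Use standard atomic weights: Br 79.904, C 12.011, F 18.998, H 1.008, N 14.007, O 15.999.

First, the molecular formula is C8H13NO2 (counting implicit H from valence).
  C: 8 × 12.011 = 96.088
  H: 13 × 1.008 = 13.104
  N: 1 × 14.007 = 14.007
  O: 2 × 15.999 = 31.998
Sum: 8×12.011 + 13×1.008 + 1×14.007 + 2×15.999 = 155.197 → 155.20 g/mol.

155.20 g/mol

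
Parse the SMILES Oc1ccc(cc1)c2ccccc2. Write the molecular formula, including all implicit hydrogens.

C12H10O

Walk through each heavy atom and fill implicit hydrogens from standard valence (C 4, N 3, O 2, S 2, halogen 1); for lowercase aromatic atoms, an aromatic c carries 1 H when it has two neighbours and 0 H with three, and aromatic n carries 0 H:
  atom 1: O, bond orders sum to 1 (valence 2) → 1 H
  atom 2: aromatic c, 3 neighbours → 0 H
  atom 3: aromatic c, 2 neighbours → 1 H
  atom 4: aromatic c, 2 neighbours → 1 H
  atom 5: aromatic c, 3 neighbours → 0 H
  atom 6: aromatic c, 2 neighbours → 1 H
  atom 7: aromatic c, 2 neighbours → 1 H
  atom 8: aromatic c, 3 neighbours → 0 H
  atom 9: aromatic c, 2 neighbours → 1 H
  atom 10: aromatic c, 2 neighbours → 1 H
  atom 11: aromatic c, 2 neighbours → 1 H
  atom 12: aromatic c, 2 neighbours → 1 H
  atom 13: aromatic c, 2 neighbours → 1 H
Totals → C:12, H:10, O:1.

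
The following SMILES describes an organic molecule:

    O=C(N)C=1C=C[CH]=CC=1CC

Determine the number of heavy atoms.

11

Every atom symbol written in the SMILES (organic subset) is one heavy atom; implicit H are not written.
Heavy atoms by element → C:9, N:1, O:1.
Total: 11.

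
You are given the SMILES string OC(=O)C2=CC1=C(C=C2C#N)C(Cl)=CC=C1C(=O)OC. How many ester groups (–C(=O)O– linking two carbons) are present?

1

The ester motif appears at heavy-atom position 17 in the SMILES.
Other groups present: 1 carboxylic acid, 1 nitrile.
Ester count: 1.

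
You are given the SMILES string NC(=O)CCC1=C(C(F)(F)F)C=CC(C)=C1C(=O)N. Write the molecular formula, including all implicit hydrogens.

C12H13F3N2O2

Walk through each heavy atom and fill implicit hydrogens from standard valence (C 4, N 3, O 2, S 2, halogen 1):
  atom 1: N, bond orders sum to 1 (valence 3) → 2 H
  atom 2: C, bond orders sum to 4 (valence 4) → 0 H
  atom 3: O, bond orders sum to 2 (valence 2) → 0 H
  atom 4: C, bond orders sum to 2 (valence 4) → 2 H
  atom 5: C, bond orders sum to 2 (valence 4) → 2 H
  atom 6: C, bond orders sum to 4 (valence 4) → 0 H
  atom 7: C, bond orders sum to 4 (valence 4) → 0 H
  atom 8: C, bond orders sum to 4 (valence 4) → 0 H
  atom 9: F (halogen, monovalent) → 0 H
  atom 10: F (halogen, monovalent) → 0 H
  atom 11: F (halogen, monovalent) → 0 H
  atom 12: C, bond orders sum to 3 (valence 4) → 1 H
  atom 13: C, bond orders sum to 3 (valence 4) → 1 H
  atom 14: C, bond orders sum to 4 (valence 4) → 0 H
  atom 15: C, bond orders sum to 1 (valence 4) → 3 H
  atom 16: C, bond orders sum to 4 (valence 4) → 0 H
  atom 17: C, bond orders sum to 4 (valence 4) → 0 H
  atom 18: O, bond orders sum to 2 (valence 2) → 0 H
  atom 19: N, bond orders sum to 1 (valence 3) → 2 H
Totals → C:12, H:13, F:3, N:2, O:2.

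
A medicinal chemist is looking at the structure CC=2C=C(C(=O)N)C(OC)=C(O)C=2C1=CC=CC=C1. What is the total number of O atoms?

3

Scan the SMILES for O atoms (remember two-letter symbols like Cl and Br are single atoms).
Oxygen count: 3.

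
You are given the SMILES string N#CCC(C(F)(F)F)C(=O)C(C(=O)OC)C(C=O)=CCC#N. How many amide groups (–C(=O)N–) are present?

0

Scan the SMILES for the amide motif — none present.
Groups that are present: 1 aldehyde, 1 alkene, 1 ester, 1 ketone, 2 nitrile.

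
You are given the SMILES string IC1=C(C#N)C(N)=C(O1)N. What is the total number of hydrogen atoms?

4

Walk through each heavy atom and fill implicit hydrogens from standard valence (C 4, N 3, O 2, S 2, halogen 1):
  atom 1: I (halogen, monovalent) → 0 H
  atom 2: C, bond orders sum to 4 (valence 4) → 0 H
  atom 3: C, bond orders sum to 4 (valence 4) → 0 H
  atom 4: C, bond orders sum to 4 (valence 4) → 0 H
  atom 5: N, bond orders sum to 3 (valence 3) → 0 H
  atom 6: C, bond orders sum to 4 (valence 4) → 0 H
  atom 7: N, bond orders sum to 1 (valence 3) → 2 H
  atom 8: C, bond orders sum to 4 (valence 4) → 0 H
  atom 9: O, bond orders sum to 2 (valence 2) → 0 H
  atom 10: N, bond orders sum to 1 (valence 3) → 2 H
Total hydrogens: 4.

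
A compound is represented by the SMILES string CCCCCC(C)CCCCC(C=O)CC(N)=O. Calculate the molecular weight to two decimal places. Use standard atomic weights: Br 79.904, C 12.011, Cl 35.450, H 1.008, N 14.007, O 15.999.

255.40 g/mol

First, the molecular formula is C15H29NO2 (counting implicit H from valence).
  C: 15 × 12.011 = 180.165
  H: 29 × 1.008 = 29.232
  N: 1 × 14.007 = 14.007
  O: 2 × 15.999 = 31.998
Sum: 15×12.011 + 29×1.008 + 1×14.007 + 2×15.999 = 255.402 → 255.40 g/mol.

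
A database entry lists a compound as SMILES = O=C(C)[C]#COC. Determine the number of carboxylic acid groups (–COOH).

0

Scan the SMILES for the carboxylic acid motif — none present.
Groups that are present: 1 alkyne, 1 ether, 1 ketone.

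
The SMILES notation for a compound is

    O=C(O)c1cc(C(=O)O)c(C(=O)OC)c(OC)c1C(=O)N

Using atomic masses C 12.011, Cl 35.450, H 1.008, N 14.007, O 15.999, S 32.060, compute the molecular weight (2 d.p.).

First, the molecular formula is C12H11NO8 (counting implicit H from valence).
  C: 12 × 12.011 = 144.132
  H: 11 × 1.008 = 11.088
  N: 1 × 14.007 = 14.007
  O: 8 × 15.999 = 127.992
Sum: 12×12.011 + 11×1.008 + 1×14.007 + 8×15.999 = 297.219 → 297.22 g/mol.

297.22 g/mol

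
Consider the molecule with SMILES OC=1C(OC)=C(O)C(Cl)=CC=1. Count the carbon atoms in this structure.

7

Count every carbon token in the SMILES (each C, including those in ring-closure positions and inside branches).
Carbon count: 7.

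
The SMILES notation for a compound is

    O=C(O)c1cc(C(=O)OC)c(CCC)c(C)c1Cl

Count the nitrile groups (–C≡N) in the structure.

Scan the SMILES for the nitrile motif — none present.
Groups that are present: 1 carboxylic acid, 1 ester.

0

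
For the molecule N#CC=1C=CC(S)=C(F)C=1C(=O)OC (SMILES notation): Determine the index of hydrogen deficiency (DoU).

7

Degree of unsaturation = (number of rings) + (number of π bonds).
Ring closures in the SMILES: 1.
π bonds: 4 double bonds (each 1 DoU), 1 triple bond (each 2 DoU) → 6 DoU from unsaturation.
Total DoU = 1 + 6 = 7.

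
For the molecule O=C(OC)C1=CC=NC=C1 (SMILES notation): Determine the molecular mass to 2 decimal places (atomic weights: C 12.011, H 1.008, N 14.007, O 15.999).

137.14 g/mol

First, the molecular formula is C7H7NO2 (counting implicit H from valence).
  C: 7 × 12.011 = 84.077
  H: 7 × 1.008 = 7.056
  N: 1 × 14.007 = 14.007
  O: 2 × 15.999 = 31.998
Sum: 7×12.011 + 7×1.008 + 1×14.007 + 2×15.999 = 137.138 → 137.14 g/mol.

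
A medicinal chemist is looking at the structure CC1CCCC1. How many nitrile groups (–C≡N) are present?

Scan the SMILES for the nitrile motif — none present.

0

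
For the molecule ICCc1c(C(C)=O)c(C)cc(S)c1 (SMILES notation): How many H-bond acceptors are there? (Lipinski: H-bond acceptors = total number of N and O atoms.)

1

N atoms: 0; O atoms: 1.
Lipinski HBA = 0 + 1 = 1.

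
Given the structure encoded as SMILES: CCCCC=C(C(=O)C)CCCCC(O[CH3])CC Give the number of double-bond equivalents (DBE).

Degree of unsaturation = (number of rings) + (number of π bonds).
Ring closures in the SMILES: 0.
π bonds: 2 double bonds (each 1 DoU) → 2 DoU from unsaturation.
Total DoU = 0 + 2 = 2.

2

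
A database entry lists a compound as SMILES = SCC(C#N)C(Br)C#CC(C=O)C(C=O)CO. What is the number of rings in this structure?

0

In SMILES, each pair of matching ring-closure digits denotes one ring-closing bond; the number of such bonds equals the number of independent rings.
Ring-closure bonds here: 0.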